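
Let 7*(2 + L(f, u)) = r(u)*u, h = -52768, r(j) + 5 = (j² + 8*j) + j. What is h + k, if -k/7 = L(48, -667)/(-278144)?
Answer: -14969836233/278144 ≈ -53820.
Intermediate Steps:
r(j) = -5 + j² + 9*j (r(j) = -5 + ((j² + 8*j) + j) = -5 + (j² + 9*j) = -5 + j² + 9*j)
L(f, u) = -2 + u*(-5 + u² + 9*u)/7 (L(f, u) = -2 + ((-5 + u² + 9*u)*u)/7 = -2 + (u*(-5 + u² + 9*u))/7 = -2 + u*(-5 + u² + 9*u)/7)
k = -292733641/278144 (k = -7*(-2 + (⅐)*(-667)*(-5 + (-667)² + 9*(-667)))/(-278144) = -7*(-2 + (⅐)*(-667)*(-5 + 444889 - 6003))*(-1)/278144 = -7*(-2 + (⅐)*(-667)*438881)*(-1)/278144 = -7*(-2 - 292733627/7)*(-1)/278144 = -(-292733641)*(-1)/278144 = -7*292733641/1947008 = -292733641/278144 ≈ -1052.5)
h + k = -52768 - 292733641/278144 = -14969836233/278144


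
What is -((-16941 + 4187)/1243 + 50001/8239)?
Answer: 557519/133001 ≈ 4.1918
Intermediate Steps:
-((-16941 + 4187)/1243 + 50001/8239) = -(-12754*1/1243 + 50001*(1/8239)) = -(-12754/1243 + 7143/1177) = -1*(-557519/133001) = 557519/133001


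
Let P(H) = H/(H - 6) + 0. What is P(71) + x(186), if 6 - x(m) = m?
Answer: -11629/65 ≈ -178.91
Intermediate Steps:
x(m) = 6 - m
P(H) = H/(-6 + H) (P(H) = H/(-6 + H) + 0 = H/(-6 + H))
P(71) + x(186) = 71/(-6 + 71) + (6 - 1*186) = 71/65 + (6 - 186) = 71*(1/65) - 180 = 71/65 - 180 = -11629/65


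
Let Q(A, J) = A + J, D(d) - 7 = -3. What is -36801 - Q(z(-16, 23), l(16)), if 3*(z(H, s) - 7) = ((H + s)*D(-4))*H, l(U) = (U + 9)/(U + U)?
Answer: -3519307/96 ≈ -36659.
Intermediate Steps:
D(d) = 4 (D(d) = 7 - 3 = 4)
l(U) = (9 + U)/(2*U) (l(U) = (9 + U)/((2*U)) = (9 + U)*(1/(2*U)) = (9 + U)/(2*U))
z(H, s) = 7 + H*(4*H + 4*s)/3 (z(H, s) = 7 + (((H + s)*4)*H)/3 = 7 + ((4*H + 4*s)*H)/3 = 7 + (H*(4*H + 4*s))/3 = 7 + H*(4*H + 4*s)/3)
-36801 - Q(z(-16, 23), l(16)) = -36801 - ((7 + (4/3)*(-16)² + (4/3)*(-16)*23) + (½)*(9 + 16)/16) = -36801 - ((7 + (4/3)*256 - 1472/3) + (½)*(1/16)*25) = -36801 - ((7 + 1024/3 - 1472/3) + 25/32) = -36801 - (-427/3 + 25/32) = -36801 - 1*(-13589/96) = -36801 + 13589/96 = -3519307/96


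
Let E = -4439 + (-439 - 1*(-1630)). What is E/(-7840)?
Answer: 29/70 ≈ 0.41429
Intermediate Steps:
E = -3248 (E = -4439 + (-439 + 1630) = -4439 + 1191 = -3248)
E/(-7840) = -3248/(-7840) = -3248*(-1/7840) = 29/70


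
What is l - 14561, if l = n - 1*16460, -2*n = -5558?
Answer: -28242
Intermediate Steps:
n = 2779 (n = -1/2*(-5558) = 2779)
l = -13681 (l = 2779 - 1*16460 = 2779 - 16460 = -13681)
l - 14561 = -13681 - 14561 = -28242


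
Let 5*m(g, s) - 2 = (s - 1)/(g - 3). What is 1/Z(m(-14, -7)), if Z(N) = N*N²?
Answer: 614125/74088 ≈ 8.2891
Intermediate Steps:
m(g, s) = ⅖ + (-1 + s)/(5*(-3 + g)) (m(g, s) = ⅖ + ((s - 1)/(g - 3))/5 = ⅖ + ((-1 + s)/(-3 + g))/5 = ⅖ + (-1 + s)/(5*(-3 + g)))
Z(N) = N³
1/Z(m(-14, -7)) = 1/(((-7 - 7 + 2*(-14))/(5*(-3 - 14)))³) = 1/(((⅕)*(-7 - 7 - 28)/(-17))³) = 1/(((⅕)*(-1/17)*(-42))³) = 1/((42/85)³) = 1/(74088/614125) = 614125/74088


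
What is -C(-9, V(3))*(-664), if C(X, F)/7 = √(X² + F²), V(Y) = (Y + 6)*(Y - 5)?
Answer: 41832*√5 ≈ 93539.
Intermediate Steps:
V(Y) = (-5 + Y)*(6 + Y) (V(Y) = (6 + Y)*(-5 + Y) = (-5 + Y)*(6 + Y))
C(X, F) = 7*√(F² + X²) (C(X, F) = 7*√(X² + F²) = 7*√(F² + X²))
-C(-9, V(3))*(-664) = -7*√((-30 + 3 + 3²)² + (-9)²)*(-664) = -7*√((-30 + 3 + 9)² + 81)*(-664) = -7*√((-18)² + 81)*(-664) = -7*√(324 + 81)*(-664) = -7*√405*(-664) = -7*9*√5*(-664) = -63*√5*(-664) = 41832*√5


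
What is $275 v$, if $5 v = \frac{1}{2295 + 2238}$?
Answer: $\frac{55}{4533} \approx 0.012133$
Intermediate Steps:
$v = \frac{1}{22665}$ ($v = \frac{1}{5 \left(2295 + 2238\right)} = \frac{1}{5 \cdot 4533} = \frac{1}{5} \cdot \frac{1}{4533} = \frac{1}{22665} \approx 4.4121 \cdot 10^{-5}$)
$275 v = 275 \cdot \frac{1}{22665} = \frac{55}{4533}$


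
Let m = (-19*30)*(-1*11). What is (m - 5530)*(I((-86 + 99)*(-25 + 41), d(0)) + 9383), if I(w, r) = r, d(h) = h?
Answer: 6943420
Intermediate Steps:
m = 6270 (m = -570*(-11) = 6270)
(m - 5530)*(I((-86 + 99)*(-25 + 41), d(0)) + 9383) = (6270 - 5530)*(0 + 9383) = 740*9383 = 6943420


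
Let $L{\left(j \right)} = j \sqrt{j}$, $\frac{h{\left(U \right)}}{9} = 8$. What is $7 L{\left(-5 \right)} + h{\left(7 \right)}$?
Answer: $72 - 35 i \sqrt{5} \approx 72.0 - 78.262 i$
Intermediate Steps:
$h{\left(U \right)} = 72$ ($h{\left(U \right)} = 9 \cdot 8 = 72$)
$L{\left(j \right)} = j^{\frac{3}{2}}$
$7 L{\left(-5 \right)} + h{\left(7 \right)} = 7 \left(-5\right)^{\frac{3}{2}} + 72 = 7 \left(- 5 i \sqrt{5}\right) + 72 = - 35 i \sqrt{5} + 72 = 72 - 35 i \sqrt{5}$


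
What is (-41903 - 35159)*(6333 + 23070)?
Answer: -2265853986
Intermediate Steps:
(-41903 - 35159)*(6333 + 23070) = -77062*29403 = -2265853986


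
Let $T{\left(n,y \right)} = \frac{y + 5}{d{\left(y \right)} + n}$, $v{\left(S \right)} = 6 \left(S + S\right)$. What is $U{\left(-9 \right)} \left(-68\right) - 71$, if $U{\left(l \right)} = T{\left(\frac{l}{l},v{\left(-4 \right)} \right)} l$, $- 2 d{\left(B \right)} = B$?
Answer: $- \frac{28091}{25} \approx -1123.6$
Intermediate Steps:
$d{\left(B \right)} = - \frac{B}{2}$
$v{\left(S \right)} = 12 S$ ($v{\left(S \right)} = 6 \cdot 2 S = 12 S$)
$T{\left(n,y \right)} = \frac{5 + y}{n - \frac{y}{2}}$ ($T{\left(n,y \right)} = \frac{y + 5}{- \frac{y}{2} + n} = \frac{5 + y}{n - \frac{y}{2}}$)
$U{\left(l \right)} = - \frac{43 l}{25}$ ($U{\left(l \right)} = \frac{2 \left(5 + 12 \left(-4\right)\right)}{- 12 \left(-4\right) + 2 \frac{l}{l}} l = \frac{2 \left(5 - 48\right)}{\left(-1\right) \left(-48\right) + 2 \cdot 1} l = 2 \frac{1}{48 + 2} \left(-43\right) l = 2 \cdot \frac{1}{50} \left(-43\right) l = - \frac{43 l}{25}$)
$U{\left(-9 \right)} \left(-68\right) - 71 = \left(- \frac{43}{25}\right) \left(-9\right) \left(-68\right) - 71 = \frac{387}{25} \left(-68\right) - 71 = - \frac{26316}{25} - 71 = - \frac{28091}{25}$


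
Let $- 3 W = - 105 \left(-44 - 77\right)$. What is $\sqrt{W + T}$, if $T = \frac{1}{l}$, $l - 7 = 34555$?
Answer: $\frac{3 i \sqrt{562093591642}}{34562} \approx 65.077 i$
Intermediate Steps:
$l = 34562$ ($l = 7 + 34555 = 34562$)
$W = -4235$ ($W = - \frac{\left(-105\right) \left(-44 - 77\right)}{3} = - \frac{\left(-105\right) \left(-121\right)}{3} = \left(- \frac{1}{3}\right) 12705 = -4235$)
$T = \frac{1}{34562} \approx 2.8934 \cdot 10^{-5}$
$\sqrt{W + T} = \sqrt{-4235 + \frac{1}{34562}} = \sqrt{- \frac{146370069}{34562}} = \frac{3 i \sqrt{562093591642}}{34562}$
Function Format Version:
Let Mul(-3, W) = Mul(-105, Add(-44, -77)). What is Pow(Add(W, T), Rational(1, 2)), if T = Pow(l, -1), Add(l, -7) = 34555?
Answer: Mul(Rational(3, 34562), I, Pow(562093591642, Rational(1, 2))) ≈ Mul(65.077, I)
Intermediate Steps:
l = 34562 (l = Add(7, 34555) = 34562)
W = -4235 (W = Mul(Rational(-1, 3), Mul(-105, Add(-44, -77))) = Mul(Rational(-1, 3), Mul(-105, -121)) = Mul(Rational(-1, 3), 12705) = -4235)
T = Rational(1, 34562) (T = Pow(34562, -1) = Rational(1, 34562) ≈ 2.8934e-5)
Pow(Add(W, T), Rational(1, 2)) = Pow(Add(-4235, Rational(1, 34562)), Rational(1, 2)) = Pow(Rational(-146370069, 34562), Rational(1, 2)) = Mul(Rational(3, 34562), I, Pow(562093591642, Rational(1, 2)))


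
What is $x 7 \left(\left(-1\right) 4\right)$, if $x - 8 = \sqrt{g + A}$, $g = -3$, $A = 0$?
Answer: $-224 - 28 i \sqrt{3} \approx -224.0 - 48.497 i$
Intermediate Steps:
$x = 8 + i \sqrt{3}$ ($x = 8 + \sqrt{-3 + 0} = 8 + \sqrt{-3} = 8 + i \sqrt{3} \approx 8.0 + 1.732 i$)
$x 7 \left(\left(-1\right) 4\right) = \left(8 + i \sqrt{3}\right) 7 \left(\left(-1\right) 4\right) = \left(56 + 7 i \sqrt{3}\right) \left(-4\right) = -224 - 28 i \sqrt{3}$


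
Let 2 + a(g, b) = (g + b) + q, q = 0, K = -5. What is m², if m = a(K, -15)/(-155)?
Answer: 484/24025 ≈ 0.020146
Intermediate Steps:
a(g, b) = -2 + b + g (a(g, b) = -2 + ((g + b) + 0) = -2 + ((b + g) + 0) = -2 + (b + g) = -2 + b + g)
m = 22/155 (m = (-2 - 15 - 5)/(-155) = -22*(-1/155) = 22/155 ≈ 0.14194)
m² = (22/155)² = 484/24025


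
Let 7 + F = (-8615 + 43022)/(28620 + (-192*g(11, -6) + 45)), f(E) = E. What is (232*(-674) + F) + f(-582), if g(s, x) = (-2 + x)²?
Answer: -856816794/5459 ≈ -1.5696e+5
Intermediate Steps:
F = -26744/5459 (F = -7 + (-8615 + 43022)/(28620 + (-192*(-2 - 6)² + 45)) = -7 + 34407/(28620 + (-192*(-8)² + 45)) = -7 + 34407/(28620 + (-192*64 + 45)) = -7 + 34407/(28620 + (-12288 + 45)) = -7 + 34407/(28620 - 12243) = -7 + 34407/16377 = -7 + 34407*(1/16377) = -7 + 11469/5459 = -26744/5459 ≈ -4.8991)
(232*(-674) + F) + f(-582) = (232*(-674) - 26744/5459) - 582 = (-156368 - 26744/5459) - 582 = -853639656/5459 - 582 = -856816794/5459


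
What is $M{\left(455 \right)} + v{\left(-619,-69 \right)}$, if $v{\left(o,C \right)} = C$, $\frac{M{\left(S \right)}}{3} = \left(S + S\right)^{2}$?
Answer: $2484231$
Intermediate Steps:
$M{\left(S \right)} = 12 S^{2}$ ($M{\left(S \right)} = 3 \left(S + S\right)^{2} = 3 \left(2 S\right)^{2} = 3 \cdot 4 S^{2} = 12 S^{2}$)
$M{\left(455 \right)} + v{\left(-619,-69 \right)} = 12 \cdot 455^{2} - 69 = 12 \cdot 207025 - 69 = 2484300 - 69 = 2484231$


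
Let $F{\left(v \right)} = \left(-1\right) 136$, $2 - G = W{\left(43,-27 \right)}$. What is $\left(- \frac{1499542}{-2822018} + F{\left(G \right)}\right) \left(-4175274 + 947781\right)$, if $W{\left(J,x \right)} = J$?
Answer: $\frac{616927066525329}{1411009} \approx 4.3722 \cdot 10^{8}$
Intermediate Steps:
$G = -41$ ($G = 2 - 43 = -41$)
$F{\left(v \right)} = -136$
$\left(- \frac{1499542}{-2822018} + F{\left(G \right)}\right) \left(-4175274 + 947781\right) = \left(- \frac{1499542}{-2822018} - 136\right) \left(-4175274 + 947781\right) = \left(\left(-1499542\right) \left(- \frac{1}{2822018}\right) - 136\right) \left(-3227493\right) = \left(\frac{749771}{1411009} - 136\right) \left(-3227493\right) = \left(- \frac{191147453}{1411009}\right) \left(-3227493\right) = \frac{616927066525329}{1411009}$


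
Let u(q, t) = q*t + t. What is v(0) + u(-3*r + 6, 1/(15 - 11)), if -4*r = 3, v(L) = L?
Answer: 37/16 ≈ 2.3125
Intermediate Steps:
r = -¾ (r = -¼*3 = -¾ ≈ -0.75000)
u(q, t) = t + q*t
v(0) + u(-3*r + 6, 1/(15 - 11)) = 0 + (1 + (-3*(-¾) + 6))/(15 - 11) = 0 + (1 + (9/4 + 6))/4 = 0 + (1 + 33/4)/4 = 0 + (¼)*(37/4) = 0 + 37/16 = 37/16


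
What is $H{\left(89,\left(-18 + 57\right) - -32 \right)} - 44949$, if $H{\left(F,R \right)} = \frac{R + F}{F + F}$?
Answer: $- \frac{4000381}{89} \approx -44948.0$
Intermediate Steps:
$H{\left(F,R \right)} = \frac{F + R}{2 F}$
$H{\left(89,\left(-18 + 57\right) - -32 \right)} - 44949 = \frac{89 + \left(\left(-18 + 57\right) - -32\right)}{2 \cdot 89} - 44949 = \frac{1}{2} \cdot \frac{1}{89} \left(89 + \left(39 + 32\right)\right) - 44949 = \frac{1}{2} \cdot \frac{1}{89} \left(89 + 71\right) - 44949 = \frac{1}{2} \cdot \frac{1}{89} \cdot 160 - 44949 = \frac{80}{89} - 44949 = - \frac{4000381}{89}$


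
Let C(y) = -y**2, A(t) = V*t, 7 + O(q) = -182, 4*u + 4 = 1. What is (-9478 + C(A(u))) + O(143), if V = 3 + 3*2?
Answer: -155401/16 ≈ -9712.6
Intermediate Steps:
u = -3/4 (u = -1 + (1/4)*1 = -1 + 1/4 = -3/4 ≈ -0.75000)
O(q) = -189 (O(q) = -7 - 182 = -189)
V = 9 (V = 3 + 6 = 9)
A(t) = 9*t
(-9478 + C(A(u))) + O(143) = (-9478 - (9*(-3/4))**2) - 189 = (-9478 - (-27/4)**2) - 189 = (-9478 - 1*729/16) - 189 = (-9478 - 729/16) - 189 = -152377/16 - 189 = -155401/16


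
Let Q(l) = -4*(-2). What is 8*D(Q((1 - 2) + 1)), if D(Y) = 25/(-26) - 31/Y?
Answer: -503/13 ≈ -38.692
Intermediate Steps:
Q(l) = 8
D(Y) = -25/26 - 31/Y (D(Y) = 25*(-1/26) - 31/Y = -25/26 - 31/Y)
8*D(Q((1 - 2) + 1)) = 8*(-25/26 - 31/8) = 8*(-503/104) = -503/13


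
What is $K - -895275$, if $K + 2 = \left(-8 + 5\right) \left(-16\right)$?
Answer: $895321$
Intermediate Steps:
$K = 46$ ($K = -2 + \left(-8 + 5\right) \left(-16\right) = -2 - -48 = -2 + 48 = 46$)
$K - -895275 = 46 - -895275 = 46 + 895275 = 895321$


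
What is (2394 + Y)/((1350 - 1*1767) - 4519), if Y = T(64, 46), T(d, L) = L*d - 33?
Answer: -5305/4936 ≈ -1.0748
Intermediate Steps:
T(d, L) = -33 + L*d
Y = 2911 (Y = -33 + 46*64 = -33 + 2944 = 2911)
(2394 + Y)/((1350 - 1*1767) - 4519) = (2394 + 2911)/((1350 - 1*1767) - 4519) = 5305/((1350 - 1767) - 4519) = 5305/(-417 - 4519) = 5305/(-4936) = 5305*(-1/4936) = -5305/4936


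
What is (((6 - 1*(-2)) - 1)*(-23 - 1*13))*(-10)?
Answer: 2520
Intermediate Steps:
(((6 - 1*(-2)) - 1)*(-23 - 1*13))*(-10) = (((6 + 2) - 1)*(-23 - 13))*(-10) = ((8 - 1)*(-36))*(-10) = (7*(-36))*(-10) = -252*(-10) = 2520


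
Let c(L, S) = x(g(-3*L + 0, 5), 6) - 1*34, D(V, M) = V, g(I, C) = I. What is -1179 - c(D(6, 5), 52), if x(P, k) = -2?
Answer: -1143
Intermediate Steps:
c(L, S) = -36 (c(L, S) = -2 - 1*34 = -2 - 34 = -36)
-1179 - c(D(6, 5), 52) = -1179 - 1*(-36) = -1179 + 36 = -1143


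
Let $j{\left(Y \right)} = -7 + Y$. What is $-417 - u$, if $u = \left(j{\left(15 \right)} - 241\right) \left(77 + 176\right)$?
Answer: $58532$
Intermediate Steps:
$u = -58949$ ($u = \left(\left(-7 + 15\right) - 241\right) \left(77 + 176\right) = \left(8 - 241\right) 253 = \left(-233\right) 253 = -58949$)
$-417 - u = -417 - -58949 = -417 + 58949 = 58532$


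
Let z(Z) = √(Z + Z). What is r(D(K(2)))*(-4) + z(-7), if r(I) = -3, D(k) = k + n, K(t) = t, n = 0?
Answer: 12 + I*√14 ≈ 12.0 + 3.7417*I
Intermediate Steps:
D(k) = k (D(k) = k + 0 = k)
z(Z) = √2*√Z (z(Z) = √(2*Z) = √2*√Z)
r(D(K(2)))*(-4) + z(-7) = -3*(-4) + √2*√(-7) = 12 + √2*(I*√7) = 12 + I*√14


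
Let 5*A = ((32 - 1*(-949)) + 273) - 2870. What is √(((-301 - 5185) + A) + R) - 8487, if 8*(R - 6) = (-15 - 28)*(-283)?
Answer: -8487 + I*√1712830/20 ≈ -8487.0 + 65.438*I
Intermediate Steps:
A = -1616/5 (A = (((32 - 1*(-949)) + 273) - 2870)/5 = (((32 + 949) + 273) - 2870)/5 = ((981 + 273) - 2870)/5 = (1254 - 2870)/5 = (⅕)*(-1616) = -1616/5 ≈ -323.20)
R = 12217/8 (R = 6 + ((-15 - 28)*(-283))/8 = 6 + (-43*(-283))/8 = 6 + (⅛)*12169 = 6 + 12169/8 = 12217/8 ≈ 1527.1)
√(((-301 - 5185) + A) + R) - 8487 = √(((-301 - 5185) - 1616/5) + 12217/8) - 8487 = √((-5486 - 1616/5) + 12217/8) - 8487 = √(-29046/5 + 12217/8) - 8487 = √(-171283/40) - 8487 = I*√1712830/20 - 8487 = -8487 + I*√1712830/20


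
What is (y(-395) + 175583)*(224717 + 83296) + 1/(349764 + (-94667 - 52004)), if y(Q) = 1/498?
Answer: 21967289185763737/406186 ≈ 5.4082e+10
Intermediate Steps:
y(Q) = 1/498
(y(-395) + 175583)*(224717 + 83296) + 1/(349764 + (-94667 - 52004)) = (1/498 + 175583)*(224717 + 83296) + 1/(349764 + (-94667 - 52004)) = (87440335/498)*308013 + 1/(349764 - 146671) = 108163694395/2 + 1/203093 = 21967289185763737/406186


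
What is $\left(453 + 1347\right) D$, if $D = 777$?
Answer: $1398600$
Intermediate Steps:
$\left(453 + 1347\right) D = \left(453 + 1347\right) 777 = 1800 \cdot 777 = 1398600$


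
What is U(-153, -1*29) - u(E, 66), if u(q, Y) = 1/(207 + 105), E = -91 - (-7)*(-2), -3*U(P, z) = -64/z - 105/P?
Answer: -446495/461448 ≈ -0.96760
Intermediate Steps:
U(P, z) = 35/P + 64/(3*z) (U(P, z) = -(-64/z - 105/P)/3 = -(-105/P - 64/z)/3 = 35/P + 64/(3*z))
E = -105 (E = -91 - 1*14 = -91 - 14 = -105)
u(q, Y) = 1/312
U(-153, -1*29) - u(E, 66) = (35/(-153) + 64/(3*((-1*29)))) - 1*1/312 = (35*(-1/153) + (64/3)/(-29)) - 1/312 = (-35/153 + (64/3)*(-1/29)) - 1/312 = (-35/153 - 64/87) - 1/312 = -4279/4437 - 1/312 = -446495/461448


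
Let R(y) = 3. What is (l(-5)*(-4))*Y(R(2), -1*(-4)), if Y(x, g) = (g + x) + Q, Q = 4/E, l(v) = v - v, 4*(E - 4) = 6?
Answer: 0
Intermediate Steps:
E = 11/2 (E = 4 + (1/4)*6 = 4 + 3/2 = 11/2 ≈ 5.5000)
l(v) = 0
Q = 8/11 (Q = 4/(11/2) = 4*(2/11) = 8/11 ≈ 0.72727)
Y(x, g) = 8/11 + g + x (Y(x, g) = (g + x) + 8/11 = 8/11 + g + x)
(l(-5)*(-4))*Y(R(2), -1*(-4)) = (0*(-4))*(8/11 - 1*(-4) + 3) = 0*(8/11 + 4 + 3) = 0*(85/11) = 0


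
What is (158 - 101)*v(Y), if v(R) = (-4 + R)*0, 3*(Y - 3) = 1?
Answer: 0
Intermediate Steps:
Y = 10/3 (Y = 3 + (1/3)*1 = 3 + 1/3 = 10/3 ≈ 3.3333)
v(R) = 0
(158 - 101)*v(Y) = (158 - 101)*0 = 57*0 = 0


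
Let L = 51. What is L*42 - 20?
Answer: 2122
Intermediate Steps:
L*42 - 20 = 51*42 - 20 = 2142 - 20 = 2122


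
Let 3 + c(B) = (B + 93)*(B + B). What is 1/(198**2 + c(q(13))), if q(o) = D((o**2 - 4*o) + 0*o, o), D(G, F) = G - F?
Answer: 1/80177 ≈ 1.2472e-5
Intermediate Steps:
q(o) = o**2 - 5*o (q(o) = ((o**2 - 4*o) + 0*o) - o = ((o**2 - 4*o) + 0) - o = (o**2 - 4*o) - o = o**2 - 5*o)
c(B) = -3 + 2*B*(93 + B) (c(B) = -3 + (B + 93)*(B + B) = -3 + (93 + B)*(2*B) = -3 + 2*B*(93 + B))
1/(198**2 + c(q(13))) = 1/(198**2 + (-3 + 2*(13*(-5 + 13))**2 + 186*(13*(-5 + 13)))) = 1/(39204 + (-3 + 2*(13*8)**2 + 186*(13*8))) = 1/(39204 + (-3 + 2*104**2 + 186*104)) = 1/(39204 + (-3 + 2*10816 + 19344)) = 1/(39204 + (-3 + 21632 + 19344)) = 1/(39204 + 40973) = 1/80177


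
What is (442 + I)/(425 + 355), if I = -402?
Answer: 2/39 ≈ 0.051282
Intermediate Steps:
(442 + I)/(425 + 355) = (442 - 402)/(425 + 355) = 40/780 = 40*(1/780) = 2/39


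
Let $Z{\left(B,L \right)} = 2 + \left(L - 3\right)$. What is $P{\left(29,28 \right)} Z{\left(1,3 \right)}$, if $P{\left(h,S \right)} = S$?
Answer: $56$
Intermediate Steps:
$Z{\left(B,L \right)} = -1 + L$ ($Z{\left(B,L \right)} = 2 + \left(L - 3\right) = 2 + \left(-3 + L\right) = -1 + L$)
$P{\left(29,28 \right)} Z{\left(1,3 \right)} = 28 \left(-1 + 3\right) = 28 \cdot 2 = 56$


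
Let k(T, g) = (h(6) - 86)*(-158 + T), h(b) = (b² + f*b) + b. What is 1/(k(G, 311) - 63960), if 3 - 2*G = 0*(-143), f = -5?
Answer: -1/52379 ≈ -1.9092e-5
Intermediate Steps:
G = 3/2 (G = 3/2 - 0*(-143) = 3/2 - ½*0 = 3/2 + 0 = 3/2 ≈ 1.5000)
h(b) = b² - 4*b (h(b) = (b² - 5*b) + b = b² - 4*b)
k(T, g) = 11692 - 74*T (k(T, g) = (6*(-4 + 6) - 86)*(-158 + T) = (6*2 - 86)*(-158 + T) = (12 - 86)*(-158 + T) = -74*(-158 + T) = 11692 - 74*T)
1/(k(G, 311) - 63960) = 1/((11692 - 74*3/2) - 63960) = 1/((11692 - 111) - 63960) = 1/(11581 - 63960) = 1/(-52379) = -1/52379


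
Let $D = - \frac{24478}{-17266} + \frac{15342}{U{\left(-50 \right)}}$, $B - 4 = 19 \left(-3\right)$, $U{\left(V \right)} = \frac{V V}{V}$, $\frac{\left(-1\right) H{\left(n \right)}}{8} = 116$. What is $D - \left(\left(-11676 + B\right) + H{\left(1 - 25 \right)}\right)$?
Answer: $\frac{2665779257}{215825} \approx 12352.0$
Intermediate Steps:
$H{\left(n \right)} = -928$ ($H{\left(n \right)} = \left(-8\right) 116 = -928$)
$U{\left(V \right)} = V$ ($U{\left(V \right)} = \frac{V^{2}}{V} = V$)
$B = -53$ ($B = 4 + 19 \left(-3\right) = 4 - 57 = -53$)
$D = - \frac{65917768}{215825}$ ($D = - \frac{24478}{-17266} + \frac{15342}{-50} = \left(-24478\right) \left(- \frac{1}{17266}\right) + 15342 \left(- \frac{1}{50}\right) = \frac{12239}{8633} - \frac{7671}{25} = - \frac{65917768}{215825} \approx -305.42$)
$D - \left(\left(-11676 + B\right) + H{\left(1 - 25 \right)}\right) = - \frac{65917768}{215825} - \left(\left(-11676 - 53\right) - 928\right) = - \frac{65917768}{215825} - \left(-11729 - 928\right) = - \frac{65917768}{215825} - -12657 = - \frac{65917768}{215825} + 12657 = \frac{2665779257}{215825}$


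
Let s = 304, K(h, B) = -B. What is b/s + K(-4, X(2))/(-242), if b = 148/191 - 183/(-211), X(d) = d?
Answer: 20259405/1482431984 ≈ 0.013666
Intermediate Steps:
b = 66181/40301 (b = 148*(1/191) - 183*(-1/211) = 148/191 + 183/211 = 66181/40301 ≈ 1.6422)
b/s + K(-4, X(2))/(-242) = (66181/40301)/304 - 1*2/(-242) = (66181/40301)*(1/304) - 2*(-1/242) = 66181/12251504 + 1/121 = 20259405/1482431984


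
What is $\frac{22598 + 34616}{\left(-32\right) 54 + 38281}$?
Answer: $\frac{57214}{36553} \approx 1.5652$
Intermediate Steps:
$\frac{22598 + 34616}{\left(-32\right) 54 + 38281} = \frac{57214}{-1728 + 38281} = \frac{57214}{36553}$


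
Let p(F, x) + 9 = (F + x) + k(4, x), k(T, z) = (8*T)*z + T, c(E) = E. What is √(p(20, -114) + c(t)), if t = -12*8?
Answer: 3*I*√427 ≈ 61.992*I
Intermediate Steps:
t = -96
k(T, z) = T + 8*T*z (k(T, z) = 8*T*z + T = T + 8*T*z)
p(F, x) = -5 + F + 33*x (p(F, x) = -9 + ((F + x) + 4*(1 + 8*x)) = -9 + ((F + x) + (4 + 32*x)) = -9 + (4 + F + 33*x) = -5 + F + 33*x)
√(p(20, -114) + c(t)) = √((-5 + 20 + 33*(-114)) - 96) = √((-5 + 20 - 3762) - 96) = √(-3747 - 96) = √(-3843) = 3*I*√427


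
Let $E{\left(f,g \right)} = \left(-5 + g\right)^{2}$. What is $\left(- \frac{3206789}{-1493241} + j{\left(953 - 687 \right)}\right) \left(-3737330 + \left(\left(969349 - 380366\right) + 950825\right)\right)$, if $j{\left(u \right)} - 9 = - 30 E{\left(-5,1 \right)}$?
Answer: $\frac{1538506516508884}{1493241} \approx 1.0303 \cdot 10^{9}$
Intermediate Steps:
$j{\left(u \right)} = -471$ ($j{\left(u \right)} = 9 - 30 \left(-5 + 1\right)^{2} = 9 - 30 \left(-4\right)^{2} = 9 - 480 = -471$)
$\left(- \frac{3206789}{-1493241} + j{\left(953 - 687 \right)}\right) \left(-3737330 + \left(\left(969349 - 380366\right) + 950825\right)\right) = \left(- \frac{3206789}{-1493241} - 471\right) \left(-3737330 + \left(\left(969349 - 380366\right) + 950825\right)\right) = \left(\left(-3206789\right) \left(- \frac{1}{1493241}\right) - 471\right) \left(-3737330 + \left(588983 + 950825\right)\right) = \left(\frac{3206789}{1493241} - 471\right) \left(-3737330 + 1539808\right) = \left(- \frac{700109722}{1493241}\right) \left(-2197522\right) = \frac{1538506516508884}{1493241}$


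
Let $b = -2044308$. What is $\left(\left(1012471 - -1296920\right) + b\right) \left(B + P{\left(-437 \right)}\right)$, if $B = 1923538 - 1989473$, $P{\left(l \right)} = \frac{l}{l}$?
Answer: $-17477982522$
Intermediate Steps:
$P{\left(l \right)} = 1$
$B = -65935$ ($B = 1923538 - 1989473 = -65935$)
$\left(\left(1012471 - -1296920\right) + b\right) \left(B + P{\left(-437 \right)}\right) = \left(\left(1012471 - -1296920\right) - 2044308\right) \left(-65935 + 1\right) = \left(\left(1012471 + 1296920\right) - 2044308\right) \left(-65934\right) = \left(2309391 - 2044308\right) \left(-65934\right) = 265083 \left(-65934\right) = -17477982522$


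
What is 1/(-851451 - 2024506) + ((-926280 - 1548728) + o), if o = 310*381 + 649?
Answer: -6776470805294/2875957 ≈ -2.3562e+6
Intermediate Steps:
o = 118759 (o = 118110 + 649 = 118759)
1/(-851451 - 2024506) + ((-926280 - 1548728) + o) = 1/(-851451 - 2024506) + ((-926280 - 1548728) + 118759) = 1/(-2875957) + (-2475008 + 118759) = -1/2875957 - 2356249 = -6776470805294/2875957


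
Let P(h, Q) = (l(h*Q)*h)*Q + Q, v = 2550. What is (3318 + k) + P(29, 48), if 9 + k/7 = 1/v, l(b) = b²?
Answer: 6877940557057/2550 ≈ 2.6972e+9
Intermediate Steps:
P(h, Q) = Q + Q³*h³ (P(h, Q) = ((h*Q)²*h)*Q + Q = ((Q*h)²*h)*Q + Q = ((Q²*h²)*h)*Q + Q = (Q²*h³)*Q + Q = Q³*h³ + Q = Q + Q³*h³)
k = -160643/2550 (k = -63 + 7/2550 = -160643/2550 ≈ -62.997)
(3318 + k) + P(29, 48) = (3318 - 160643/2550) + (48 + 48³*29³) = 8300257/2550 + (48 + 110592*24389) = 8300257/2550 + (48 + 2697228288) = 8300257/2550 + 2697228336 = 6877940557057/2550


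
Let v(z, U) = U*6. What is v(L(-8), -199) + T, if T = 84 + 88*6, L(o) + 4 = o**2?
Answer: -582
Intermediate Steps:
L(o) = -4 + o**2
v(z, U) = 6*U
T = 612 (T = 84 + 528 = 612)
v(L(-8), -199) + T = 6*(-199) + 612 = -1194 + 612 = -582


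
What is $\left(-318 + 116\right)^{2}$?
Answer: $40804$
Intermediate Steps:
$\left(-318 + 116\right)^{2} = \left(-202\right)^{2} = 40804$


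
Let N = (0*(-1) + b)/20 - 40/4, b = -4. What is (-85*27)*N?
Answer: 23409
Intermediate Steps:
N = -51/5 (N = (0*(-1) - 4)/20 - 40/4 = (0 - 4)*(1/20) - 40*1/4 = -4*1/20 - 10 = -1/5 - 10 = -51/5 ≈ -10.200)
(-85*27)*N = -85*27*(-51/5) = -2295*(-51/5) = 23409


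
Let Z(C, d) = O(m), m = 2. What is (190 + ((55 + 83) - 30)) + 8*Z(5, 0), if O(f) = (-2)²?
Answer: 330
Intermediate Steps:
O(f) = 4
Z(C, d) = 4
(190 + ((55 + 83) - 30)) + 8*Z(5, 0) = (190 + ((55 + 83) - 30)) + 8*4 = (190 + (138 - 30)) + 32 = (190 + 108) + 32 = 298 + 32 = 330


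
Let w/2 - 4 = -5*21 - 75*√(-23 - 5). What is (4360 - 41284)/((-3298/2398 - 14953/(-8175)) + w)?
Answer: 15044725125802350/1355744860541941 - 22393960027312500*I*√7/1355744860541941 ≈ 11.097 - 43.702*I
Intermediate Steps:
w = -202 - 300*I*√7 (w = 8 + 2*(-5*21 - 75*√(-23 - 5)) = 8 + 2*(-105 - 150*I*√7) = 8 + (-210 - 300*I*√7) = -202 - 300*I*√7 ≈ -202.0 - 793.73*I)
(4360 - 41284)/((-3298/2398 - 14953/(-8175)) + w) = (4360 - 41284)/((-3298/2398 - 14953/(-8175)) + (-202 - 300*I*√7)) = -36924/((-3298*1/2398 - 14953*(-1/8175)) + (-202 - 300*I*√7)) = -36924/((-1649/1199 + 14953/8175) + (-202 - 300*I*√7)) = -36924/(40808/89925 + (-202 - 300*I*√7)) = -36924/(-18124042/89925 - 300*I*√7)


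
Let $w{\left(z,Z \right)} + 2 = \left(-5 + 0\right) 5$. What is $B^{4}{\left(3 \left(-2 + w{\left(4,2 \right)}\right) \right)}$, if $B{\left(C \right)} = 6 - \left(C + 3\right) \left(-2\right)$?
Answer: $688747536$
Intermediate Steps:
$w{\left(z,Z \right)} = -27$ ($w{\left(z,Z \right)} = -2 + \left(-5 + 0\right) 5 = -2 - 25 = -27$)
$B{\left(C \right)} = 12 + 2 C$ ($B{\left(C \right)} = 6 - \left(3 + C\right) \left(-2\right) = 6 - \left(-6 - 2 C\right) = 6 + \left(6 + 2 C\right) = 12 + 2 C$)
$B^{4}{\left(3 \left(-2 + w{\left(4,2 \right)}\right) \right)} = \left(12 + 2 \cdot 3 \left(-2 - 27\right)\right)^{4} = \left(12 + 2 \cdot 3 \left(-29\right)\right)^{4} = \left(12 + 2 \left(-87\right)\right)^{4} = \left(12 - 174\right)^{4} = \left(-162\right)^{4} = 688747536$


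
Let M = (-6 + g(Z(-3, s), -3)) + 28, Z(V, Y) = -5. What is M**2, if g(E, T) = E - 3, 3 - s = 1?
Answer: 196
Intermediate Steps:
s = 2 (s = 3 - 1*1 = 3 - 1 = 2)
g(E, T) = -3 + E
M = 14 (M = (-6 + (-3 - 5)) + 28 = (-6 - 8) + 28 = -14 + 28 = 14)
M**2 = 14**2 = 196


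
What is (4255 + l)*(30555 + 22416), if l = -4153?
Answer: 5403042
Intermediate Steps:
(4255 + l)*(30555 + 22416) = (4255 - 4153)*(30555 + 22416) = 102*52971 = 5403042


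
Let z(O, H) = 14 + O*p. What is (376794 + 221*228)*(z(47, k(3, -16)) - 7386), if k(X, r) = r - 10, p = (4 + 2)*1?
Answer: -3028720380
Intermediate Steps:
p = 6 (p = 6*1 = 6)
k(X, r) = -10 + r
z(O, H) = 14 + 6*O (z(O, H) = 14 + O*6 = 14 + 6*O)
(376794 + 221*228)*(z(47, k(3, -16)) - 7386) = (376794 + 221*228)*((14 + 6*47) - 7386) = (376794 + 50388)*((14 + 282) - 7386) = 427182*(296 - 7386) = 427182*(-7090) = -3028720380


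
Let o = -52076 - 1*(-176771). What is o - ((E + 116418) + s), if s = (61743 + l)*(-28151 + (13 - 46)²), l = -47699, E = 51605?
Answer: 380015400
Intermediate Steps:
s = -380058728 (s = (61743 - 47699)*(-28151 + (13 - 46)²) = 14044*(-28151 + (-33)²) = 14044*(-28151 + 1089) = 14044*(-27062) = -380058728)
o = 124695 (o = -52076 + 176771 = 124695)
o - ((E + 116418) + s) = 124695 - ((51605 + 116418) - 380058728) = 124695 - (168023 - 380058728) = 124695 - 1*(-379890705) = 124695 + 379890705 = 380015400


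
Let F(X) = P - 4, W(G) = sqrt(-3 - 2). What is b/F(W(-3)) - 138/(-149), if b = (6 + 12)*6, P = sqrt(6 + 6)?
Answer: -15954/149 - 54*sqrt(3) ≈ -200.60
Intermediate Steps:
W(G) = I*sqrt(5) (W(G) = sqrt(-5) = I*sqrt(5))
P = 2*sqrt(3) (P = sqrt(12) = 2*sqrt(3) ≈ 3.4641)
F(X) = -4 + 2*sqrt(3) (F(X) = 2*sqrt(3) - 4 = -4 + 2*sqrt(3))
b = 108 (b = 18*6 = 108)
b/F(W(-3)) - 138/(-149) = 108/(-4 + 2*sqrt(3)) - 138/(-149) = 108/(-4 + 2*sqrt(3)) - 138*(-1/149) = 108/(-4 + 2*sqrt(3)) + 138/149 = 138/149 + 108/(-4 + 2*sqrt(3))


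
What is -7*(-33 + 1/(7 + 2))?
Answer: 2072/9 ≈ 230.22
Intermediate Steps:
-7*(-33 + 1/(7 + 2)) = -7*(-33 + 1/9) = -7*(-33 + ⅑) = -7*(-296/9) = 2072/9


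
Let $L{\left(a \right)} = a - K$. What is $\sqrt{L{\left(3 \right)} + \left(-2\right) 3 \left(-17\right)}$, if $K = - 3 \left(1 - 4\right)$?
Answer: $4 \sqrt{6} \approx 9.798$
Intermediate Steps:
$K = 9$ ($K = \left(-3\right) \left(-3\right) = 9$)
$L{\left(a \right)} = -9 + a$ ($L{\left(a \right)} = a - 9 = -9 + a$)
$\sqrt{L{\left(3 \right)} + \left(-2\right) 3 \left(-17\right)} = \sqrt{\left(-9 + 3\right) + \left(-2\right) 3 \left(-17\right)} = \sqrt{-6 - -102} = \sqrt{-6 + 102} = \sqrt{96} = 4 \sqrt{6}$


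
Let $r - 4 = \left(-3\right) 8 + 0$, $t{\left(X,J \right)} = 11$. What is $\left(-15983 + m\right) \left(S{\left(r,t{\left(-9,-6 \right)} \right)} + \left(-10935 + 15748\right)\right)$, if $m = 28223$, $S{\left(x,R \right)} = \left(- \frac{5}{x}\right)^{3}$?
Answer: $\frac{235645245}{4} \approx 5.8911 \cdot 10^{7}$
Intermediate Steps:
$r = -20$ ($r = 4 + \left(\left(-3\right) 8 + 0\right) = 4 + \left(-24 + 0\right) = 4 - 24 = -20$)
$S{\left(x,R \right)} = - \frac{125}{x^{3}}$
$\left(-15983 + m\right) \left(S{\left(r,t{\left(-9,-6 \right)} \right)} + \left(-10935 + 15748\right)\right) = \left(-15983 + 28223\right) \left(- \frac{125}{-8000} + \left(-10935 + 15748\right)\right) = 12240 \left(\left(-125\right) \left(- \frac{1}{8000}\right) + 4813\right) = 12240 \left(\frac{1}{64} + 4813\right) = 12240 \cdot \frac{308033}{64} = \frac{235645245}{4}$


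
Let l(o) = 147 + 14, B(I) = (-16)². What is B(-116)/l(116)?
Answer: 256/161 ≈ 1.5901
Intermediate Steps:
B(I) = 256
l(o) = 161
B(-116)/l(116) = 256/161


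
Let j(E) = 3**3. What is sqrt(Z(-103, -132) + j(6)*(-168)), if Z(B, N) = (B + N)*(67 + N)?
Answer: sqrt(10739) ≈ 103.63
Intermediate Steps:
j(E) = 27
Z(B, N) = (67 + N)*(B + N)
sqrt(Z(-103, -132) + j(6)*(-168)) = sqrt(((-132)**2 + 67*(-103) + 67*(-132) - 103*(-132)) + 27*(-168)) = sqrt((17424 - 6901 - 8844 + 13596) - 4536) = sqrt(15275 - 4536) = sqrt(10739)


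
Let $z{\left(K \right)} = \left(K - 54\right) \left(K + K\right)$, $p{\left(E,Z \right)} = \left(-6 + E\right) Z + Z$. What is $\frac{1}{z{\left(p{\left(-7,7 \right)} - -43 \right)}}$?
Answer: $\frac{1}{7790} \approx 0.00012837$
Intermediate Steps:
$p{\left(E,Z \right)} = Z + Z \left(-6 + E\right)$ ($p{\left(E,Z \right)} = Z \left(-6 + E\right) + Z = Z + Z \left(-6 + E\right)$)
$z{\left(K \right)} = 2 K \left(-54 + K\right)$ ($z{\left(K \right)} = \left(-54 + K\right) 2 K = 2 K \left(-54 + K\right)$)
$\frac{1}{z{\left(p{\left(-7,7 \right)} - -43 \right)}} = \frac{1}{2 \left(7 \left(-5 - 7\right) - -43\right) \left(-54 + \left(7 \left(-5 - 7\right) - -43\right)\right)} = \frac{1}{2 \left(7 \left(-12\right) + 43\right) \left(-54 + \left(7 \left(-12\right) + 43\right)\right)} = \frac{1}{2 \left(-84 + 43\right) \left(-54 + \left(-84 + 43\right)\right)} = \frac{1}{2 \left(-41\right) \left(-54 - 41\right)} = \frac{1}{2 \left(-41\right) \left(-95\right)} = \frac{1}{7790}$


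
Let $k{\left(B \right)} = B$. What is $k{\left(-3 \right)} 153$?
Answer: $-459$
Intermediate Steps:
$k{\left(-3 \right)} 153 = \left(-3\right) 153 = -459$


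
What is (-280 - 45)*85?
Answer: -27625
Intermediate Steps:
(-280 - 45)*85 = -325*85 = -27625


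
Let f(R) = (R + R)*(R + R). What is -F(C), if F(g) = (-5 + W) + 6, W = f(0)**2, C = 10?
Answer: -1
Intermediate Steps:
f(R) = 4*R**2 (f(R) = (2*R)*(2*R) = 4*R**2)
W = 0 (W = (4*0**2)**2 = (4*0)**2 = 0**2 = 0)
F(g) = 1 (F(g) = (-5 + 0) + 6 = -5 + 6 = 1)
-F(C) = -1*1 = -1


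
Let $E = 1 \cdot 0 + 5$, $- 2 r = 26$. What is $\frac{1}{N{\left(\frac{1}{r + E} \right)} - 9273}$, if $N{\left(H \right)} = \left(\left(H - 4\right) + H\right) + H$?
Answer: $- \frac{8}{74219} \approx -0.00010779$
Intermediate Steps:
$r = -13$ ($r = \left(- \frac{1}{2}\right) 26 = -13$)
$E = 5$ ($E = 0 + 5 = 5$)
$N{\left(H \right)} = -4 + 3 H$ ($N{\left(H \right)} = \left(\left(-4 + H\right) + H\right) + H = \left(-4 + 2 H\right) + H = -4 + 3 H$)
$\frac{1}{N{\left(\frac{1}{r + E} \right)} - 9273} = \frac{1}{\left(-4 + \frac{3}{-13 + 5}\right) - 9273} = \frac{1}{\left(-4 + \frac{3}{-8}\right) - 9273} = \frac{1}{\left(-4 + 3 \left(- \frac{1}{8}\right)\right) - 9273} = \frac{1}{\left(-4 - \frac{3}{8}\right) - 9273} = \frac{1}{- \frac{35}{8} - 9273} = \frac{1}{- \frac{74219}{8}} = - \frac{8}{74219}$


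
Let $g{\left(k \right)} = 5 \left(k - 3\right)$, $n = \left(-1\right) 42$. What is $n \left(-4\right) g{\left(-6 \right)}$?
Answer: $-7560$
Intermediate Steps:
$n = -42$
$g{\left(k \right)} = -15 + 5 k$ ($g{\left(k \right)} = 5 \left(-3 + k\right) = -15 + 5 k$)
$n \left(-4\right) g{\left(-6 \right)} = \left(-42\right) \left(-4\right) \left(-15 + 5 \left(-6\right)\right) = 168 \left(-15 - 30\right) = 168 \left(-45\right) = -7560$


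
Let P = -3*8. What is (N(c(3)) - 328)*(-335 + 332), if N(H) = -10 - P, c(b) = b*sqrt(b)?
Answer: 942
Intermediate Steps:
P = -24
c(b) = b**(3/2)
N(H) = 14 (N(H) = -10 - 1*(-24) = -10 + 24 = 14)
(N(c(3)) - 328)*(-335 + 332) = (14 - 328)*(-335 + 332) = -314*(-3) = 942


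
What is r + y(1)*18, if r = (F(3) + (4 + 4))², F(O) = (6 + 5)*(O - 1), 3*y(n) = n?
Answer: 906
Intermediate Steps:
y(n) = n/3
F(O) = -11 + 11*O (F(O) = 11*(-1 + O) = -11 + 11*O)
r = 900 (r = ((-11 + 11*3) + (4 + 4))² = ((-11 + 33) + 8)² = (22 + 8)² = 30² = 900)
r + y(1)*18 = 900 + ((⅓)*1)*18 = 900 + (⅓)*18 = 900 + 6 = 906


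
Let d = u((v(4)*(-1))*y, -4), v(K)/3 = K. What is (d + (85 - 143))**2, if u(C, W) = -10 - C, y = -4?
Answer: 13456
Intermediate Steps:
v(K) = 3*K
d = -58 (d = -10 - (3*4)*(-1)*(-4) = -10 - 12*(-1)*(-4) = -10 - (-12)*(-4) = -10 - 1*48 = -10 - 48 = -58)
(d + (85 - 143))**2 = (-58 + (85 - 143))**2 = (-58 - 58)**2 = (-116)**2 = 13456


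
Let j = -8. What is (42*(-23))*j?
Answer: 7728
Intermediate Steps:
(42*(-23))*j = (42*(-23))*(-8) = -966*(-8) = 7728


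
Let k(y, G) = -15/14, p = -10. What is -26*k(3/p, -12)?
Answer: 195/7 ≈ 27.857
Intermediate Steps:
k(y, G) = -15/14 (k(y, G) = -15*1/14 = -15/14)
-26*k(3/p, -12) = -26*(-15/14) = 195/7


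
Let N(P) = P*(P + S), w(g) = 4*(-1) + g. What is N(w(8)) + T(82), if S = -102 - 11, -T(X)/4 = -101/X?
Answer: -17674/41 ≈ -431.07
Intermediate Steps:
T(X) = 404/X (T(X) = -(-404)/X = 404/X)
S = -113
w(g) = -4 + g
N(P) = P*(-113 + P) (N(P) = P*(P - 113) = P*(-113 + P))
N(w(8)) + T(82) = (-4 + 8)*(-113 + (-4 + 8)) + 404/82 = 4*(-113 + 4) + 404*(1/82) = 4*(-109) + 202/41 = -436 + 202/41 = -17674/41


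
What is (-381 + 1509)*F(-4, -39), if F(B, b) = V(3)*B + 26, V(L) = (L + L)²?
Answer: -133104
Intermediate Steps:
V(L) = 4*L² (V(L) = (2*L)² = 4*L²)
F(B, b) = 26 + 36*B (F(B, b) = (4*3²)*B + 26 = (4*9)*B + 26 = 36*B + 26 = 26 + 36*B)
(-381 + 1509)*F(-4, -39) = (-381 + 1509)*(26 + 36*(-4)) = 1128*(26 - 144) = 1128*(-118) = -133104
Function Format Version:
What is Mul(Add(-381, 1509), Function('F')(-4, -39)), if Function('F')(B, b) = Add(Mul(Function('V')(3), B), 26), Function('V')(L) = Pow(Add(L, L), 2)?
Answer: -133104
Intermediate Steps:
Function('V')(L) = Mul(4, Pow(L, 2)) (Function('V')(L) = Pow(Mul(2, L), 2) = Mul(4, Pow(L, 2)))
Function('F')(B, b) = Add(26, Mul(36, B)) (Function('F')(B, b) = Add(Mul(Mul(4, Pow(3, 2)), B), 26) = Add(Mul(Mul(4, 9), B), 26) = Add(Mul(36, B), 26) = Add(26, Mul(36, B)))
Mul(Add(-381, 1509), Function('F')(-4, -39)) = Mul(Add(-381, 1509), Add(26, Mul(36, -4))) = Mul(1128, Add(26, -144)) = Mul(1128, -118) = -133104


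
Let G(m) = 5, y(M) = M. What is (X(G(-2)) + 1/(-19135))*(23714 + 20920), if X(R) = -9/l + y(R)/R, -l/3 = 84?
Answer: 287986353/6230 ≈ 46226.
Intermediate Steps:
l = -252 (l = -3*84 = -252)
X(R) = 29/28 (X(R) = -9/(-252) + R/R = -9*(-1/252) + 1 = 1/28 + 1 = 29/28)
(X(G(-2)) + 1/(-19135))*(23714 + 20920) = (29/28 + 1/(-19135))*(23714 + 20920) = (29/28 - 1/19135)*44634 = (554887/535780)*44634 = 287986353/6230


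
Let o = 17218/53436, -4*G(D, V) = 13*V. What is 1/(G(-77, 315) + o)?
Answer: -53436/54687887 ≈ -0.00097711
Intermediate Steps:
G(D, V) = -13*V/4
o = 8609/26718 (o = 17218*(1/53436) = 8609/26718 ≈ 0.32222)
1/(G(-77, 315) + o) = 1/(-13/4*315 + 8609/26718) = 1/(-4095/4 + 8609/26718) = 1/(-54687887/53436) = -53436/54687887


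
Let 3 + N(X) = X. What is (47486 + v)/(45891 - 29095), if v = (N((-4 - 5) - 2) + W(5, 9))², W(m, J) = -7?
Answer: 47927/16796 ≈ 2.8535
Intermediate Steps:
N(X) = -3 + X
v = 441 (v = ((-3 + ((-4 - 5) - 2)) - 7)² = ((-3 + (-9 - 2)) - 7)² = ((-3 - 11) - 7)² = (-14 - 7)² = (-21)² = 441)
(47486 + v)/(45891 - 29095) = (47486 + 441)/(45891 - 29095) = 47927/16796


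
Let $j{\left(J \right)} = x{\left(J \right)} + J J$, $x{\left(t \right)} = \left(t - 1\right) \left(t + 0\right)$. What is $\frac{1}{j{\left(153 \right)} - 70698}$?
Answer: $- \frac{1}{24033} \approx -4.1609 \cdot 10^{-5}$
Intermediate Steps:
$x{\left(t \right)} = t \left(-1 + t\right)$ ($x{\left(t \right)} = \left(-1 + t\right) t = t \left(-1 + t\right)$)
$j{\left(J \right)} = J^{2} + J \left(-1 + J\right)$ ($j{\left(J \right)} = J \left(-1 + J\right) + J J = J \left(-1 + J\right) + J^{2} = J^{2} + J \left(-1 + J\right)$)
$\frac{1}{j{\left(153 \right)} - 70698} = \frac{1}{153 \left(-1 + 2 \cdot 153\right) - 70698} = \frac{1}{153 \left(-1 + 306\right) - 70698} = \frac{1}{153 \cdot 305 - 70698} = \frac{1}{46665 - 70698} = \frac{1}{-24033} = - \frac{1}{24033}$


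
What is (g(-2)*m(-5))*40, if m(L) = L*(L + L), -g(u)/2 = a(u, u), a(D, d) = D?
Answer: 8000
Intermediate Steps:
g(u) = -2*u
m(L) = 2*L² (m(L) = L*(2*L) = 2*L²)
(g(-2)*m(-5))*40 = ((-2*(-2))*(2*(-5)²))*40 = (4*(2*25))*40 = (4*50)*40 = 200*40 = 8000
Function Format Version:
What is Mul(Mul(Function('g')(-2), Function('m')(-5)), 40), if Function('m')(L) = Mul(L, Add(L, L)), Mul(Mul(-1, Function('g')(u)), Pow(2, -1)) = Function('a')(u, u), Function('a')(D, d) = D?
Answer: 8000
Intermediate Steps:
Function('g')(u) = Mul(-2, u)
Function('m')(L) = Mul(2, Pow(L, 2)) (Function('m')(L) = Mul(L, Mul(2, L)) = Mul(2, Pow(L, 2)))
Mul(Mul(Function('g')(-2), Function('m')(-5)), 40) = Mul(Mul(Mul(-2, -2), Mul(2, Pow(-5, 2))), 40) = Mul(Mul(4, Mul(2, 25)), 40) = Mul(Mul(4, 50), 40) = Mul(200, 40) = 8000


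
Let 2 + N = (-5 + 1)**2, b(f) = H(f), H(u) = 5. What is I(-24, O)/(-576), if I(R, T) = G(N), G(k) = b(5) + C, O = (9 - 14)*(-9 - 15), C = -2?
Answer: -1/192 ≈ -0.0052083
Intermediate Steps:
b(f) = 5
N = 14 (N = -2 + (-5 + 1)**2 = -2 + (-4)**2 = -2 + 16 = 14)
O = 120 (O = -5*(-24) = 120)
G(k) = 3 (G(k) = 5 - 2 = 3)
I(R, T) = 3
I(-24, O)/(-576) = 3/(-576) = 3*(-1/576) = -1/192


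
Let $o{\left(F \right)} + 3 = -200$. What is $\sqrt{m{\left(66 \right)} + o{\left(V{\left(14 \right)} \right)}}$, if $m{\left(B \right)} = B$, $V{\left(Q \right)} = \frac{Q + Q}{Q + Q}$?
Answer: $i \sqrt{137} \approx 11.705 i$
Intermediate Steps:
$V{\left(Q \right)} = 1$ ($V{\left(Q \right)} = \frac{2 Q}{2 Q} = 2 Q \frac{1}{2 Q} = 1$)
$o{\left(F \right)} = -203$ ($o{\left(F \right)} = -3 - 200 = -203$)
$\sqrt{m{\left(66 \right)} + o{\left(V{\left(14 \right)} \right)}} = \sqrt{66 - 203} = \sqrt{-137} = i \sqrt{137}$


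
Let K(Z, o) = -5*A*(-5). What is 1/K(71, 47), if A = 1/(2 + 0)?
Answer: 2/25 ≈ 0.080000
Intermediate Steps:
A = ½ (A = 1/2 = ½ ≈ 0.50000)
K(Z, o) = 25/2 (K(Z, o) = -5*½*(-5) = -5/2*(-5) = 25/2)
1/K(71, 47) = 1/(25/2) = 2/25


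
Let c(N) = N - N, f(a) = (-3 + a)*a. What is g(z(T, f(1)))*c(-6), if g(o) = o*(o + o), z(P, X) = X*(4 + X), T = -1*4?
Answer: 0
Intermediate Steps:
f(a) = a*(-3 + a)
T = -4
c(N) = 0
g(o) = 2*o² (g(o) = o*(2*o) = 2*o²)
g(z(T, f(1)))*c(-6) = (2*((1*(-3 + 1))*(4 + 1*(-3 + 1)))²)*0 = (2*((1*(-2))*(4 + 1*(-2)))²)*0 = (2*(-2*(4 - 2))²)*0 = (2*(-2*2)²)*0 = (2*(-4)²)*0 = (2*16)*0 = 32*0 = 0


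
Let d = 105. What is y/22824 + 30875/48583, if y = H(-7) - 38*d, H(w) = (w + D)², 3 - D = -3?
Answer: 26889127/58360968 ≈ 0.46074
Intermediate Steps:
D = 6 (D = 3 - 1*(-3) = 3 + 3 = 6)
H(w) = (6 + w)² (H(w) = (w + 6)² = (6 + w)²)
y = -3989 (y = (6 - 7)² - 38*105 = (-1)² - 3990 = 1 - 3990 = -3989)
y/22824 + 30875/48583 = -3989/22824 + 30875/48583 = -3989*1/22824 + 30875*(1/48583) = -3989/22824 + 1625/2557 = 26889127/58360968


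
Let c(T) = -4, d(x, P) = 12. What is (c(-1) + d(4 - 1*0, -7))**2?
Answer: 64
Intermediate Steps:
(c(-1) + d(4 - 1*0, -7))**2 = (-4 + 12)**2 = 8**2 = 64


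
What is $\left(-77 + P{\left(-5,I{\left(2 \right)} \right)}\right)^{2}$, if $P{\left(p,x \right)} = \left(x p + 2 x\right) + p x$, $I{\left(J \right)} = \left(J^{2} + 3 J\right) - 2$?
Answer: $19881$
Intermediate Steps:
$I{\left(J \right)} = -2 + J^{2} + 3 J$
$P{\left(p,x \right)} = 2 x + 2 p x$ ($P{\left(p,x \right)} = \left(p x + 2 x\right) + p x = \left(2 x + p x\right) + p x = 2 x + 2 p x$)
$\left(-77 + P{\left(-5,I{\left(2 \right)} \right)}\right)^{2} = \left(-77 + 2 \left(-2 + 2^{2} + 3 \cdot 2\right) \left(1 - 5\right)\right)^{2} = \left(-77 + 2 \left(-2 + 4 + 6\right) \left(-4\right)\right)^{2} = \left(-77 + 2 \cdot 8 \left(-4\right)\right)^{2} = \left(-77 - 64\right)^{2} = \left(-141\right)^{2} = 19881$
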